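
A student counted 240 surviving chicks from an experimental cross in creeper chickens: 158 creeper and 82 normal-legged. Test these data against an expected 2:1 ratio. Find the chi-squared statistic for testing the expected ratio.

Expected counts for N = 240 under a 2:1 ratio (total parts = 3):
  creeper: 240 × 2/3 = 160
  normal-legged: 240 × 1/3 = 80
χ² = Σ (O − E)² / E
  creeper: (158 − 160)² / 160 = 0.0250
  normal-legged: (82 − 80)² / 80 = 0.0500
χ² = 0.0250 + 0.0500 = 0.075

0.075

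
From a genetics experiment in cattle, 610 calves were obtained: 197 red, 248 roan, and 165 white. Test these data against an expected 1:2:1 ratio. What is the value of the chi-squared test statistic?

Expected counts for N = 610 under a 1:2:1 ratio (total parts = 4):
  red: 610 × 1/4 = 152.5
  roan: 610 × 2/4 = 305
  white: 610 × 1/4 = 152.5
χ² = Σ (O − E)² / E
  red: (197 − 152.5)² / 152.5 = 12.9852
  roan: (248 − 305)² / 305 = 10.6525
  white: (165 − 152.5)² / 152.5 = 1.0246
χ² = 12.9852 + 10.6525 + 1.0246 = 24.6623 ≈ 24.662

24.662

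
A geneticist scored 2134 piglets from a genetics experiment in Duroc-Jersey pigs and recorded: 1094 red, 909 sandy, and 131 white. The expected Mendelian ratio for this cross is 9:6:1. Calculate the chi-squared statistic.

24.248

Under the 9:6:1 hypothesis (Σ ratio = 16, N = 2134):
  red: 2134 × 9/16 = 1200.375
  sandy: 2134 × 6/16 = 800.25
  white: 2134 × 1/16 = 133.375
χ² = Σ (O − E)² / E
  red: (1094 − 1200.375)² / 1200.375 = 9.4268
  sandy: (909 − 800.25)² / 800.25 = 14.7786
  white: (131 − 133.375)² / 133.375 = 0.0423
χ² = 9.4268 + 14.7786 + 0.0423 = 24.2477 ≈ 24.248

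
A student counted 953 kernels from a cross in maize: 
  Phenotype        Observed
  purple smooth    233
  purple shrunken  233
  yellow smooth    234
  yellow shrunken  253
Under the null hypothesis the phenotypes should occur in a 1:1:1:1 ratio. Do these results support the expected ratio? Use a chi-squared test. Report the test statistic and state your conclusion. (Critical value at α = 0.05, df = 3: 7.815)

The 1:1:1:1 ratio has 4 parts, so with N = 953 the expected counts are:
  purple smooth: 953 × 1/4 = 238.25
  purple shrunken: 953 × 1/4 = 238.25
  yellow smooth: 953 × 1/4 = 238.25
  yellow shrunken: 953 × 1/4 = 238.25
χ² = Σ (O − E)² / E
  purple smooth: (233 − 238.25)² / 238.25 = 0.1157
  purple shrunken: (233 − 238.25)² / 238.25 = 0.1157
  yellow smooth: (234 − 238.25)² / 238.25 = 0.0758
  yellow shrunken: (253 − 238.25)² / 238.25 = 0.9132
χ² = 0.1157 + 0.1157 + 0.0758 + 0.9132 = 1.2204 ≈ 1.220
Degrees of freedom = 4 − 1 = 3; critical value at α = 0.05 is 7.815.
Since 1.220 < 7.815, we fail to reject the null hypothesis — the data are consistent with the 1:1:1:1 ratio.

1.220; consistent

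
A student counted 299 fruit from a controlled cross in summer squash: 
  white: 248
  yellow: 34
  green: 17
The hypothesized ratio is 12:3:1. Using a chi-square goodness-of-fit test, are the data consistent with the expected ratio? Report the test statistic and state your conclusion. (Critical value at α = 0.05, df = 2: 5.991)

The 12:3:1 ratio has 16 parts, so with N = 299 the expected counts are:
  white: 299 × 12/16 = 224.25
  yellow: 299 × 3/16 = 56.0625
  green: 299 × 1/16 = 18.6875
χ² = Σ (O − E)² / E
  white: (248 − 224.25)² / 224.25 = 2.5153
  yellow: (34 − 56.0625)² / 56.0625 = 8.6823
  green: (17 − 18.6875)² / 18.6875 = 0.1524
χ² = 2.5153 + 8.6823 + 0.1524 = 11.350
Degrees of freedom = 3 − 1 = 2; critical value at α = 0.05 is 5.991.
Since 11.350 > 5.991, we reject the null hypothesis — the data do not fit the 12:3:1 ratio.

11.350; not consistent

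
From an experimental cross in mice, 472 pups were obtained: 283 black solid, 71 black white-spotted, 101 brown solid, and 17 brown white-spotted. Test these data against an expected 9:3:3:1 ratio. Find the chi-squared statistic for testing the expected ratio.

Total ratio parts = 16. Expected numbers out of 472:
  black solid: 472 × 9/16 = 265.5
  black white-spotted: 472 × 3/16 = 88.5
  brown solid: 472 × 3/16 = 88.5
  brown white-spotted: 472 × 1/16 = 29.5
χ² = Σ (O − E)² / E
  black solid: (283 − 265.5)² / 265.5 = 1.1535
  black white-spotted: (71 − 88.5)² / 88.5 = 3.4605
  brown solid: (101 − 88.5)² / 88.5 = 1.7655
  brown white-spotted: (17 − 29.5)² / 29.5 = 5.2966
χ² = 1.1535 + 3.4605 + 1.7655 + 5.2966 = 11.6761 ≈ 11.676

11.676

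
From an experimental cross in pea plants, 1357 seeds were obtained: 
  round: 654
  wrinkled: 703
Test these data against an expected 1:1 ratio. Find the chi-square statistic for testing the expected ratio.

Total ratio parts = 2. Expected numbers out of 1357:
  round: 1357 × 1/2 = 678.5
  wrinkled: 1357 × 1/2 = 678.5
χ² = Σ (O − E)² / E
  round: (654 − 678.5)² / 678.5 = 0.8847
  wrinkled: (703 − 678.5)² / 678.5 = 0.8847
χ² = 0.8847 + 0.8847 = 1.7694 ≈ 1.769

1.769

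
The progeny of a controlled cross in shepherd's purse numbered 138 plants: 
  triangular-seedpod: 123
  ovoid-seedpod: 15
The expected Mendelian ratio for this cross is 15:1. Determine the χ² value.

5.026

Total ratio parts = 16. Expected numbers out of 138:
  triangular-seedpod: 138 × 15/16 = 129.375
  ovoid-seedpod: 138 × 1/16 = 8.625
χ² = Σ (O − E)² / E
  triangular-seedpod: (123 − 129.375)² / 129.375 = 0.3141
  ovoid-seedpod: (15 − 8.625)² / 8.625 = 4.7120
χ² = 0.3141 + 4.7120 = 5.0261 ≈ 5.026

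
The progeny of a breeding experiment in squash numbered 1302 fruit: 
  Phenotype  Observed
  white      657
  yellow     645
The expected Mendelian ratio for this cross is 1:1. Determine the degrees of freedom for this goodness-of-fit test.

A goodness-of-fit test with 2 phenotype classes has df = 2 − 1 = 1.

1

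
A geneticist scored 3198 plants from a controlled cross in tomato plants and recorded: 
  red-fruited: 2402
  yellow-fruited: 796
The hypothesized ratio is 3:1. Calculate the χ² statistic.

0.020

Under the 3:1 hypothesis (Σ ratio = 4, N = 3198):
  red-fruited: 3198 × 3/4 = 2398.5
  yellow-fruited: 3198 × 1/4 = 799.5
χ² = Σ (O − E)² / E
  red-fruited: (2402 − 2398.5)² / 2398.5 = 0.0051
  yellow-fruited: (796 − 799.5)² / 799.5 = 0.0153
χ² = 0.0051 + 0.0153 = 0.0204 ≈ 0.020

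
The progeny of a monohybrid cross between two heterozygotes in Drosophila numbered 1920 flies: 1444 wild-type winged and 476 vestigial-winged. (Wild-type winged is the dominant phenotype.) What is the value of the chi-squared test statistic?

0.044

For a monohybrid cross between heterozygotes with complete dominance, the expected phenotypic ratio is 3:1.
Under the 3:1 hypothesis (Σ ratio = 4, N = 1920):
  wild-type winged: 1920 × 3/4 = 1440
  vestigial-winged: 1920 × 1/4 = 480
χ² = Σ (O − E)² / E
  wild-type winged: (1444 − 1440)² / 1440 = 0.0111
  vestigial-winged: (476 − 480)² / 480 = 0.0333
χ² = 0.0111 + 0.0333 = 0.0444 ≈ 0.044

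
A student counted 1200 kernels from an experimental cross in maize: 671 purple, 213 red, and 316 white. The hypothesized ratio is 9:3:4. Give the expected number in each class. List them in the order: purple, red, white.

675, 225, 300

Under the 9:3:4 hypothesis (Σ ratio = 16, N = 1200):
  purple: 1200 × 9/16 = 675
  red: 1200 × 3/16 = 225
  white: 1200 × 4/16 = 300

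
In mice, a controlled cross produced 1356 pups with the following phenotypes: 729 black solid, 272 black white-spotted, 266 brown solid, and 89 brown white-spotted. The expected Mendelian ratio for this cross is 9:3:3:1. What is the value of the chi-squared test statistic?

3.489

Total ratio parts = 16. Expected numbers out of 1356:
  black solid: 1356 × 9/16 = 762.75
  black white-spotted: 1356 × 3/16 = 254.25
  brown solid: 1356 × 3/16 = 254.25
  brown white-spotted: 1356 × 1/16 = 84.75
χ² = Σ (O − E)² / E
  black solid: (729 − 762.75)² / 762.75 = 1.4934
  black white-spotted: (272 − 254.25)² / 254.25 = 1.2392
  brown solid: (266 − 254.25)² / 254.25 = 0.5430
  brown white-spotted: (89 − 84.75)² / 84.75 = 0.2131
χ² = 1.4934 + 1.2392 + 0.5430 + 0.2131 = 3.4887 ≈ 3.489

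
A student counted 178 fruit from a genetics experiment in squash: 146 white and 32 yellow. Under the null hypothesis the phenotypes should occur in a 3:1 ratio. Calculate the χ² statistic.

The 3:1 ratio has 4 parts, so with N = 178 the expected counts are:
  white: 178 × 3/4 = 133.5
  yellow: 178 × 1/4 = 44.5
χ² = Σ (O − E)² / E
  white: (146 − 133.5)² / 133.5 = 1.1704
  yellow: (32 − 44.5)² / 44.5 = 3.5112
χ² = 1.1704 + 3.5112 = 4.6816 ≈ 4.682

4.682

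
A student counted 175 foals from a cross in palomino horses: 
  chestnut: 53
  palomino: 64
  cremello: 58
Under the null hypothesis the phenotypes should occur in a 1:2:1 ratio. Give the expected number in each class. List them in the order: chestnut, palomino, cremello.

Expected counts for N = 175 under a 1:2:1 ratio (total parts = 4):
  chestnut: 175 × 1/4 = 43.75
  palomino: 175 × 2/4 = 87.5
  cremello: 175 × 1/4 = 43.75

43.75, 87.5, 43.75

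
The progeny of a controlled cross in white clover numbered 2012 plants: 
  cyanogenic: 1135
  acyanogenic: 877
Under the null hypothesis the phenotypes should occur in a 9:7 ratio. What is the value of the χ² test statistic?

The 9:7 ratio has 16 parts, so with N = 2012 the expected counts are:
  cyanogenic: 2012 × 9/16 = 1131.75
  acyanogenic: 2012 × 7/16 = 880.25
χ² = Σ (O − E)² / E
  cyanogenic: (1135 − 1131.75)² / 1131.75 = 0.0093
  acyanogenic: (877 − 880.25)² / 880.25 = 0.0120
χ² = 0.0093 + 0.0120 = 0.0213 ≈ 0.021

0.021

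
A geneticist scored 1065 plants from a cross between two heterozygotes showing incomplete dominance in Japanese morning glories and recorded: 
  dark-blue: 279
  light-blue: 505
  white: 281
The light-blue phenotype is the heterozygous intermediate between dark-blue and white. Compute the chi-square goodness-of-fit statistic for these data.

2.848

With incomplete dominance, a heterozygote × heterozygote cross gives a 1:2:1 phenotypic ratio.
Expected counts for N = 1065 under a 1:2:1 ratio (total parts = 4):
  dark-blue: 1065 × 1/4 = 266.25
  light-blue: 1065 × 2/4 = 532.5
  white: 1065 × 1/4 = 266.25
χ² = Σ (O − E)² / E
  dark-blue: (279 − 266.25)² / 266.25 = 0.6106
  light-blue: (505 − 532.5)² / 532.5 = 1.4202
  white: (281 − 266.25)² / 266.25 = 0.8171
χ² = 0.6106 + 1.4202 + 0.8171 = 2.8479 ≈ 2.848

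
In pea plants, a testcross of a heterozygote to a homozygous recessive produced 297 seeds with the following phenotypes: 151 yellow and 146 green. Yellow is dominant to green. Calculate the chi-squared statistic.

0.084

A testcross of a heterozygote (Aa × aa) gives a 1:1 phenotypic ratio.
Under the 1:1 hypothesis (Σ ratio = 2, N = 297):
  yellow: 297 × 1/2 = 148.5
  green: 297 × 1/2 = 148.5
χ² = Σ (O − E)² / E
  yellow: (151 − 148.5)² / 148.5 = 0.0421
  green: (146 − 148.5)² / 148.5 = 0.0421
χ² = 0.0421 + 0.0421 = 0.0842 ≈ 0.084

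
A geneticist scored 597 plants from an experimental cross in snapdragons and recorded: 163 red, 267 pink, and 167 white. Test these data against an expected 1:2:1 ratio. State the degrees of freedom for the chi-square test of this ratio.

2

A goodness-of-fit test with 3 phenotype classes has df = 3 − 1 = 2.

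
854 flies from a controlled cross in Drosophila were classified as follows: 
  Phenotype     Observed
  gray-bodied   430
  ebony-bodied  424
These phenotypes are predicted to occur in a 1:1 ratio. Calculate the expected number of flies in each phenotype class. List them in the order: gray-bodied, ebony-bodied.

Under the 1:1 hypothesis (Σ ratio = 2, N = 854):
  gray-bodied: 854 × 1/2 = 427
  ebony-bodied: 854 × 1/2 = 427

427, 427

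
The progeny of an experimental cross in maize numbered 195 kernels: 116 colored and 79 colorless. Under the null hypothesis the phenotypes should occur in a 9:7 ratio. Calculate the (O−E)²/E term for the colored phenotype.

The 9:7 ratio has 16 parts, so with N = 195 the expected counts are:
  colored: 195 × 9/16 = 109.6875
  colorless: 195 × 7/16 = 85.3125
Contribution of colored: (116 − 109.6875)² / 109.6875 = 0.3633

0.363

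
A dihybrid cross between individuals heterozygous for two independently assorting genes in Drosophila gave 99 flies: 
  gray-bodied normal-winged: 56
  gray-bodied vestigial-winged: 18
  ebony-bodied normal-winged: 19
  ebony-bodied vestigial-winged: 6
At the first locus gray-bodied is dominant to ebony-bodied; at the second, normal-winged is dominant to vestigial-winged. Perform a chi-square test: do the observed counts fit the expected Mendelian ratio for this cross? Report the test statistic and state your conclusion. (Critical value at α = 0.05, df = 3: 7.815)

A dihybrid F₂ with independent assortment and complete dominance at both loci gives a 9:3:3:1 phenotypic ratio.
Total ratio parts = 16. Expected numbers out of 99:
  gray-bodied normal-winged: 99 × 9/16 = 55.6875
  gray-bodied vestigial-winged: 99 × 3/16 = 18.5625
  ebony-bodied normal-winged: 99 × 3/16 = 18.5625
  ebony-bodied vestigial-winged: 99 × 1/16 = 6.1875
χ² = Σ (O − E)² / E
  gray-bodied normal-winged: (56 − 55.6875)² / 55.6875 = 0.0018
  gray-bodied vestigial-winged: (18 − 18.5625)² / 18.5625 = 0.0170
  ebony-bodied normal-winged: (19 − 18.5625)² / 18.5625 = 0.0103
  ebony-bodied vestigial-winged: (6 − 6.1875)² / 6.1875 = 0.0057
χ² = 0.0018 + 0.0170 + 0.0103 + 0.0057 = 0.0348 ≈ 0.035
Degrees of freedom = 4 − 1 = 3; critical value at α = 0.05 is 7.815.
Since 0.035 < 7.815, we fail to reject the null hypothesis — the data are consistent with the 9:3:3:1 ratio.

0.035; consistent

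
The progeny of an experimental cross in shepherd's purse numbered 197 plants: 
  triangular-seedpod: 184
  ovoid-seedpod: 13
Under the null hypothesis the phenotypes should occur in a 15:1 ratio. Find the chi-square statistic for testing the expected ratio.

0.041

Under the 15:1 hypothesis (Σ ratio = 16, N = 197):
  triangular-seedpod: 197 × 15/16 = 184.6875
  ovoid-seedpod: 197 × 1/16 = 12.3125
χ² = Σ (O − E)² / E
  triangular-seedpod: (184 − 184.6875)² / 184.6875 = 0.0026
  ovoid-seedpod: (13 − 12.3125)² / 12.3125 = 0.0384
χ² = 0.0026 + 0.0384 = 0.041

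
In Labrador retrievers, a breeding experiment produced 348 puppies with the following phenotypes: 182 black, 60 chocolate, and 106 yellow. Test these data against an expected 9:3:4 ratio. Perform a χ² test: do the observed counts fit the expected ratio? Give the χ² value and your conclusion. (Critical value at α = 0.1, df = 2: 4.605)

5.538; not consistent

Expected counts for N = 348 under a 9:3:4 ratio (total parts = 16):
  black: 348 × 9/16 = 195.75
  chocolate: 348 × 3/16 = 65.25
  yellow: 348 × 4/16 = 87
χ² = Σ (O − E)² / E
  black: (182 − 195.75)² / 195.75 = 0.9658
  chocolate: (60 − 65.25)² / 65.25 = 0.4224
  yellow: (106 − 87)² / 87 = 4.1494
χ² = 0.9658 + 0.4224 + 4.1494 = 5.5376 ≈ 5.538
Degrees of freedom = 3 − 1 = 2; critical value at α = 0.1 is 4.605.
Since 5.538 > 4.605, we reject the null hypothesis — the data do not fit the 9:3:4 ratio.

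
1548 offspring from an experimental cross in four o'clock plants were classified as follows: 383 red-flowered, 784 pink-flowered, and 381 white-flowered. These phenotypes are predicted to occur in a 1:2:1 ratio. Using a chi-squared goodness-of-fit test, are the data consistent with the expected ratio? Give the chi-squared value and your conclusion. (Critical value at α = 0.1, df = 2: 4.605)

Under the 1:2:1 hypothesis (Σ ratio = 4, N = 1548):
  red-flowered: 1548 × 1/4 = 387
  pink-flowered: 1548 × 2/4 = 774
  white-flowered: 1548 × 1/4 = 387
χ² = Σ (O − E)² / E
  red-flowered: (383 − 387)² / 387 = 0.0413
  pink-flowered: (784 − 774)² / 774 = 0.1292
  white-flowered: (381 − 387)² / 387 = 0.0930
χ² = 0.0413 + 0.1292 + 0.0930 = 0.2635 ≈ 0.264
Degrees of freedom = 3 − 1 = 2; critical value at α = 0.1 is 4.605.
Since 0.264 < 4.605, we fail to reject the null hypothesis — the data are consistent with the 1:2:1 ratio.

0.264; consistent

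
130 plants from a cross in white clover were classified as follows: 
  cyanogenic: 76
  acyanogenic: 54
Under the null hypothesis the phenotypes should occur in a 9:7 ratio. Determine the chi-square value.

0.258

The 9:7 ratio has 16 parts, so with N = 130 the expected counts are:
  cyanogenic: 130 × 9/16 = 73.125
  acyanogenic: 130 × 7/16 = 56.875
χ² = Σ (O − E)² / E
  cyanogenic: (76 − 73.125)² / 73.125 = 0.1130
  acyanogenic: (54 − 56.875)² / 56.875 = 0.1453
χ² = 0.1130 + 0.1453 = 0.2583 ≈ 0.258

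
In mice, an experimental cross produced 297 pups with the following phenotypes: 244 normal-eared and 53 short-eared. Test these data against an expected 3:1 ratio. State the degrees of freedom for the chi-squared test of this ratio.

A goodness-of-fit test with 2 phenotype classes has df = 2 − 1 = 1.

1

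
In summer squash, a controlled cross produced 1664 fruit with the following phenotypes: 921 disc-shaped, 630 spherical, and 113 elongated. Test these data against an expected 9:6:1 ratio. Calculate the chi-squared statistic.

1.077

Total ratio parts = 16. Expected numbers out of 1664:
  disc-shaped: 1664 × 9/16 = 936
  spherical: 1664 × 6/16 = 624
  elongated: 1664 × 1/16 = 104
χ² = Σ (O − E)² / E
  disc-shaped: (921 − 936)² / 936 = 0.2404
  spherical: (630 − 624)² / 624 = 0.0577
  elongated: (113 − 104)² / 104 = 0.7788
χ² = 0.2404 + 0.0577 + 0.7788 = 1.0769 ≈ 1.077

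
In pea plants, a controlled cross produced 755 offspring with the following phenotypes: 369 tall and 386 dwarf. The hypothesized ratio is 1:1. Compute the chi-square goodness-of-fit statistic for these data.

Total ratio parts = 2. Expected numbers out of 755:
  tall: 755 × 1/2 = 377.5
  dwarf: 755 × 1/2 = 377.5
χ² = Σ (O − E)² / E
  tall: (369 − 377.5)² / 377.5 = 0.1914
  dwarf: (386 − 377.5)² / 377.5 = 0.1914
χ² = 0.1914 + 0.1914 = 0.3828 ≈ 0.383

0.383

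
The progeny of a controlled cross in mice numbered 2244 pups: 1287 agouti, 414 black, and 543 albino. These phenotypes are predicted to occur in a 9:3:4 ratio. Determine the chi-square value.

1.171

The 9:3:4 ratio has 16 parts, so with N = 2244 the expected counts are:
  agouti: 2244 × 9/16 = 1262.25
  black: 2244 × 3/16 = 420.75
  albino: 2244 × 4/16 = 561
χ² = Σ (O − E)² / E
  agouti: (1287 − 1262.25)² / 1262.25 = 0.4853
  black: (414 − 420.75)² / 420.75 = 0.1083
  albino: (543 − 561)² / 561 = 0.5775
χ² = 0.4853 + 0.1083 + 0.5775 = 1.1711 ≈ 1.171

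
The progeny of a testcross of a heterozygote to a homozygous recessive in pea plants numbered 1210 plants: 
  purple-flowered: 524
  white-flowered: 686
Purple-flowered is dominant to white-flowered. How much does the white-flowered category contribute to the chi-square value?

A testcross of a heterozygote (Aa × aa) gives a 1:1 phenotypic ratio.
The 1:1 ratio has 2 parts, so with N = 1210 the expected counts are:
  purple-flowered: 1210 × 1/2 = 605
  white-flowered: 1210 × 1/2 = 605
Contribution of white-flowered: (686 − 605)² / 605 = 10.8446

10.845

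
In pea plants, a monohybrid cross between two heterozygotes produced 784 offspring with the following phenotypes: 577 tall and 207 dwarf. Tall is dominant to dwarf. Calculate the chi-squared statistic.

0.823

For a monohybrid cross between heterozygotes with complete dominance, the expected phenotypic ratio is 3:1.
Under the 3:1 hypothesis (Σ ratio = 4, N = 784):
  tall: 784 × 3/4 = 588
  dwarf: 784 × 1/4 = 196
χ² = Σ (O − E)² / E
  tall: (577 − 588)² / 588 = 0.2058
  dwarf: (207 − 196)² / 196 = 0.6173
χ² = 0.2058 + 0.6173 = 0.8231 ≈ 0.823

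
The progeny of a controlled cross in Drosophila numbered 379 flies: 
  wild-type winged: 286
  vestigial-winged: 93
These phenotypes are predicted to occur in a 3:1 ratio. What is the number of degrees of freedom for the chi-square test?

1

A goodness-of-fit test with 2 phenotype classes has df = 2 − 1 = 1.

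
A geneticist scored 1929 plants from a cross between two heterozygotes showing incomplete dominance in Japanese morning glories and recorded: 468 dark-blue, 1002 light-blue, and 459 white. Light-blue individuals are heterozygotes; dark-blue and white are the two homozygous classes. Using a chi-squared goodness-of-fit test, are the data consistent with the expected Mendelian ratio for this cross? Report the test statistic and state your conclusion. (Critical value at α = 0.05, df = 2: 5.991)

With incomplete dominance, a heterozygote × heterozygote cross gives a 1:2:1 phenotypic ratio.
Total ratio parts = 4. Expected numbers out of 1929:
  dark-blue: 1929 × 1/4 = 482.25
  light-blue: 1929 × 2/4 = 964.5
  white: 1929 × 1/4 = 482.25
χ² = Σ (O − E)² / E
  dark-blue: (468 − 482.25)² / 482.25 = 0.4211
  light-blue: (1002 − 964.5)² / 964.5 = 1.4580
  white: (459 − 482.25)² / 482.25 = 1.1209
χ² = 0.4211 + 1.4580 + 1.1209 = 3.000
Degrees of freedom = 3 − 1 = 2; critical value at α = 0.05 is 5.991.
Since 3.000 < 5.991, we fail to reject the null hypothesis — the data are consistent with the 1:2:1 ratio.

3.000; consistent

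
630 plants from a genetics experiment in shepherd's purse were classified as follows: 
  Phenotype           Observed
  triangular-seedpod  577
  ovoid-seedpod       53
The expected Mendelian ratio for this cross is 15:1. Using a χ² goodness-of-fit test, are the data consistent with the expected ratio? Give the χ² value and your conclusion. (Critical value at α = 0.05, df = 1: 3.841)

5.029; not consistent

The 15:1 ratio has 16 parts, so with N = 630 the expected counts are:
  triangular-seedpod: 630 × 15/16 = 590.625
  ovoid-seedpod: 630 × 1/16 = 39.375
χ² = Σ (O − E)² / E
  triangular-seedpod: (577 − 590.625)² / 590.625 = 0.3143
  ovoid-seedpod: (53 − 39.375)² / 39.375 = 4.7147
χ² = 0.3143 + 4.7147 = 5.029
Degrees of freedom = 2 − 1 = 1; critical value at α = 0.05 is 3.841.
Since 5.029 > 3.841, we reject the null hypothesis — the data do not fit the 15:1 ratio.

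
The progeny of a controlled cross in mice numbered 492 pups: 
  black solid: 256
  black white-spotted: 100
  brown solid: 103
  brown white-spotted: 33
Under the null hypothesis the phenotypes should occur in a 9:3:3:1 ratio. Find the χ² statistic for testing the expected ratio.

Under the 9:3:3:1 hypothesis (Σ ratio = 16, N = 492):
  black solid: 492 × 9/16 = 276.75
  black white-spotted: 492 × 3/16 = 92.25
  brown solid: 492 × 3/16 = 92.25
  brown white-spotted: 492 × 1/16 = 30.75
χ² = Σ (O − E)² / E
  black solid: (256 − 276.75)² / 276.75 = 1.5558
  black white-spotted: (100 − 92.25)² / 92.25 = 0.6511
  brown solid: (103 − 92.25)² / 92.25 = 1.2527
  brown white-spotted: (33 − 30.75)² / 30.75 = 0.1646
χ² = 1.5558 + 0.6511 + 1.2527 + 0.1646 = 3.6242 ≈ 3.624

3.624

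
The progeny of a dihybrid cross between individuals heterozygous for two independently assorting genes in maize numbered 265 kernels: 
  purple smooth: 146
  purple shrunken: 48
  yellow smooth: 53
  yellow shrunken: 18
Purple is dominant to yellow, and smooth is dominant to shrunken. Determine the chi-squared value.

A dihybrid F₂ with independent assortment and complete dominance at both loci gives a 9:3:3:1 phenotypic ratio.
Total ratio parts = 16. Expected numbers out of 265:
  purple smooth: 265 × 9/16 = 149.0625
  purple shrunken: 265 × 3/16 = 49.6875
  yellow smooth: 265 × 3/16 = 49.6875
  yellow shrunken: 265 × 1/16 = 16.5625
χ² = Σ (O − E)² / E
  purple smooth: (146 − 149.0625)² / 149.0625 = 0.0629
  purple shrunken: (48 − 49.6875)² / 49.6875 = 0.0573
  yellow smooth: (53 − 49.6875)² / 49.6875 = 0.2208
  yellow shrunken: (18 − 16.5625)² / 16.5625 = 0.1248
χ² = 0.0629 + 0.0573 + 0.2208 + 0.1248 = 0.4658 ≈ 0.466

0.466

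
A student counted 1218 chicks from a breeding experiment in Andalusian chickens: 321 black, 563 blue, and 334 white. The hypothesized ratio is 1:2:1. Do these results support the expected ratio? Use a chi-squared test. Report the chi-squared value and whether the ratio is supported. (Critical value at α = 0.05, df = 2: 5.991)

Under the 1:2:1 hypothesis (Σ ratio = 4, N = 1218):
  black: 1218 × 1/4 = 304.5
  blue: 1218 × 2/4 = 609
  white: 1218 × 1/4 = 304.5
χ² = Σ (O − E)² / E
  black: (321 − 304.5)² / 304.5 = 0.8941
  blue: (563 − 609)² / 609 = 3.4745
  white: (334 − 304.5)² / 304.5 = 2.8580
χ² = 0.8941 + 3.4745 + 2.8580 = 7.2266 ≈ 7.227
Degrees of freedom = 3 − 1 = 2; critical value at α = 0.05 is 5.991.
Since 7.227 > 5.991, we reject the null hypothesis — the data do not fit the 1:2:1 ratio.

7.227; not consistent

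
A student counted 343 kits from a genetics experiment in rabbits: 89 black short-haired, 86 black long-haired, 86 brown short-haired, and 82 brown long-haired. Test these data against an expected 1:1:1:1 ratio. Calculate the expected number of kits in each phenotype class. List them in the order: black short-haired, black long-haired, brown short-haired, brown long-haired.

85.75, 85.75, 85.75, 85.75

Under the 1:1:1:1 hypothesis (Σ ratio = 4, N = 343):
  black short-haired: 343 × 1/4 = 85.75
  black long-haired: 343 × 1/4 = 85.75
  brown short-haired: 343 × 1/4 = 85.75
  brown long-haired: 343 × 1/4 = 85.75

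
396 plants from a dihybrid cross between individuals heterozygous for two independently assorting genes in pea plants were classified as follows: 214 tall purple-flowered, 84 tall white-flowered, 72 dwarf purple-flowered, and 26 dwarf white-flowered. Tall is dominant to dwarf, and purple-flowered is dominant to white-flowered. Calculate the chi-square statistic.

A dihybrid F₂ with independent assortment and complete dominance at both loci gives a 9:3:3:1 phenotypic ratio.
Total ratio parts = 16. Expected numbers out of 396:
  tall purple-flowered: 396 × 9/16 = 222.75
  tall white-flowered: 396 × 3/16 = 74.25
  dwarf purple-flowered: 396 × 3/16 = 74.25
  dwarf white-flowered: 396 × 1/16 = 24.75
χ² = Σ (O − E)² / E
  tall purple-flowered: (214 − 222.75)² / 222.75 = 0.3437
  tall white-flowered: (84 − 74.25)² / 74.25 = 1.2803
  dwarf purple-flowered: (72 − 74.25)² / 74.25 = 0.0682
  dwarf white-flowered: (26 − 24.75)² / 24.75 = 0.0631
χ² = 0.3437 + 1.2803 + 0.0682 + 0.0631 = 1.7553 ≈ 1.755

1.755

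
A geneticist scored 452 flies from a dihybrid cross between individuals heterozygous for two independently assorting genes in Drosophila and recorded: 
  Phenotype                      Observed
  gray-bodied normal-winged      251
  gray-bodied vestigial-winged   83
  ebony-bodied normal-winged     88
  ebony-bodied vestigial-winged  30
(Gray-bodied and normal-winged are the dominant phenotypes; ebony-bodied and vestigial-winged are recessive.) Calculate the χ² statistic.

0.311

A dihybrid F₂ with independent assortment and complete dominance at both loci gives a 9:3:3:1 phenotypic ratio.
Total ratio parts = 16. Expected numbers out of 452:
  gray-bodied normal-winged: 452 × 9/16 = 254.25
  gray-bodied vestigial-winged: 452 × 3/16 = 84.75
  ebony-bodied normal-winged: 452 × 3/16 = 84.75
  ebony-bodied vestigial-winged: 452 × 1/16 = 28.25
χ² = Σ (O − E)² / E
  gray-bodied normal-winged: (251 − 254.25)² / 254.25 = 0.0415
  gray-bodied vestigial-winged: (83 − 84.75)² / 84.75 = 0.0361
  ebony-bodied normal-winged: (88 − 84.75)² / 84.75 = 0.1246
  ebony-bodied vestigial-winged: (30 − 28.25)² / 28.25 = 0.1084
χ² = 0.0415 + 0.0361 + 0.1246 + 0.1084 = 0.3106 ≈ 0.311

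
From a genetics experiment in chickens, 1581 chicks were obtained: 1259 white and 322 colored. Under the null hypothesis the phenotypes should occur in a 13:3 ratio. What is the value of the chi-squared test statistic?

2.713

The 13:3 ratio has 16 parts, so with N = 1581 the expected counts are:
  white: 1581 × 13/16 = 1284.5625
  colored: 1581 × 3/16 = 296.4375
χ² = Σ (O − E)² / E
  white: (1259 − 1284.5625)² / 1284.5625 = 0.5087
  colored: (322 − 296.4375)² / 296.4375 = 2.2043
χ² = 0.5087 + 2.2043 = 2.713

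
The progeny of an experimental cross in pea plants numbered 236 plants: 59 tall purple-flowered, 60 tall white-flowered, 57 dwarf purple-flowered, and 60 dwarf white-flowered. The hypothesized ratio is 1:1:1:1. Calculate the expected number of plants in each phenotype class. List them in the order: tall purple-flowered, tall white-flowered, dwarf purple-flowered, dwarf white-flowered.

Under the 1:1:1:1 hypothesis (Σ ratio = 4, N = 236):
  tall purple-flowered: 236 × 1/4 = 59
  tall white-flowered: 236 × 1/4 = 59
  dwarf purple-flowered: 236 × 1/4 = 59
  dwarf white-flowered: 236 × 1/4 = 59

59, 59, 59, 59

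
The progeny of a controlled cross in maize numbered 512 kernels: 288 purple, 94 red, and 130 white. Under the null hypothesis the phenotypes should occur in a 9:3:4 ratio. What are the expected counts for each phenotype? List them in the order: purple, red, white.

288, 96, 128

Under the 9:3:4 hypothesis (Σ ratio = 16, N = 512):
  purple: 512 × 9/16 = 288
  red: 512 × 3/16 = 96
  white: 512 × 4/16 = 128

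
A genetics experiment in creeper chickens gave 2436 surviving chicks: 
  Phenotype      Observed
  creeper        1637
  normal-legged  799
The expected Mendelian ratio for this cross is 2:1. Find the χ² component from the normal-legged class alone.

Total ratio parts = 3. Expected numbers out of 2436:
  creeper: 2436 × 2/3 = 1624
  normal-legged: 2436 × 1/3 = 812
Contribution of normal-legged: (799 − 812)² / 812 = 0.2081

0.208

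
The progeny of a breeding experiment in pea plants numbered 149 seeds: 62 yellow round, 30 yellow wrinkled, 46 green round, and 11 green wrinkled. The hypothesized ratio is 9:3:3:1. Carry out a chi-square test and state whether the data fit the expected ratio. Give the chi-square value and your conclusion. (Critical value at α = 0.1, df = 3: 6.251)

Expected counts for N = 149 under a 9:3:3:1 ratio (total parts = 16):
  yellow round: 149 × 9/16 = 83.8125
  yellow wrinkled: 149 × 3/16 = 27.9375
  green round: 149 × 3/16 = 27.9375
  green wrinkled: 149 × 1/16 = 9.3125
χ² = Σ (O − E)² / E
  yellow round: (62 − 83.8125)² / 83.8125 = 5.6768
  yellow wrinkled: (30 − 27.9375)² / 27.9375 = 0.1523
  green round: (46 − 27.9375)² / 27.9375 = 11.6780
  green wrinkled: (11 − 9.3125)² / 9.3125 = 0.3058
χ² = 5.6768 + 0.1523 + 11.6780 + 0.3058 = 17.8129 ≈ 17.813
Degrees of freedom = 4 − 1 = 3; critical value at α = 0.1 is 6.251.
Since 17.813 > 6.251, we reject the null hypothesis — the data do not fit the 9:3:3:1 ratio.

17.813; not consistent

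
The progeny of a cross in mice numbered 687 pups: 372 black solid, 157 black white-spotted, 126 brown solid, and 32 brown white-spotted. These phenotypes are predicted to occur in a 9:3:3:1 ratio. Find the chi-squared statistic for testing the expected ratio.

Expected counts for N = 687 under a 9:3:3:1 ratio (total parts = 16):
  black solid: 687 × 9/16 = 386.4375
  black white-spotted: 687 × 3/16 = 128.8125
  brown solid: 687 × 3/16 = 128.8125
  brown white-spotted: 687 × 1/16 = 42.9375
χ² = Σ (O − E)² / E
  black solid: (372 − 386.4375)² / 386.4375 = 0.5394
  black white-spotted: (157 − 128.8125)² / 128.8125 = 6.1682
  brown solid: (126 − 128.8125)² / 128.8125 = 0.0614
  brown white-spotted: (32 − 42.9375)² / 42.9375 = 2.7861
χ² = 0.5394 + 6.1682 + 0.0614 + 2.7861 = 9.5551 ≈ 9.555

9.555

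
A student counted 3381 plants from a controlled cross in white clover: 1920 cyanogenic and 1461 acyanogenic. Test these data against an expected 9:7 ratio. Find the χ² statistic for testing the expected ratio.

The 9:7 ratio has 16 parts, so with N = 3381 the expected counts are:
  cyanogenic: 3381 × 9/16 = 1901.8125
  acyanogenic: 3381 × 7/16 = 1479.1875
χ² = Σ (O − E)² / E
  cyanogenic: (1920 − 1901.8125)² / 1901.8125 = 0.1739
  acyanogenic: (1461 − 1479.1875)² / 1479.1875 = 0.2236
χ² = 0.1739 + 0.2236 = 0.3975 ≈ 0.398

0.398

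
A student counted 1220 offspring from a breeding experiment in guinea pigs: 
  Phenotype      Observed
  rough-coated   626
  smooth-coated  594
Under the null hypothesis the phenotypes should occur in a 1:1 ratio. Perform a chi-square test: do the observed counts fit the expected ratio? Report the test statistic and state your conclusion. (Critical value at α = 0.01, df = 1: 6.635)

Under the 1:1 hypothesis (Σ ratio = 2, N = 1220):
  rough-coated: 1220 × 1/2 = 610
  smooth-coated: 1220 × 1/2 = 610
χ² = Σ (O − E)² / E
  rough-coated: (626 − 610)² / 610 = 0.4197
  smooth-coated: (594 − 610)² / 610 = 0.4197
χ² = 0.4197 + 0.4197 = 0.8394 ≈ 0.839
Degrees of freedom = 2 − 1 = 1; critical value at α = 0.01 is 6.635.
Since 0.839 < 6.635, we fail to reject the null hypothesis — the data are consistent with the 1:1 ratio.

0.839; consistent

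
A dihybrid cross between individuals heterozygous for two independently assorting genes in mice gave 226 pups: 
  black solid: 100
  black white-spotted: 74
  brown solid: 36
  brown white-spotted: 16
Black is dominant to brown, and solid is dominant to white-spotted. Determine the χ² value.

A dihybrid F₂ with independent assortment and complete dominance at both loci gives a 9:3:3:1 phenotypic ratio.
Total ratio parts = 16. Expected numbers out of 226:
  black solid: 226 × 9/16 = 127.125
  black white-spotted: 226 × 3/16 = 42.375
  brown solid: 226 × 3/16 = 42.375
  brown white-spotted: 226 × 1/16 = 14.125
χ² = Σ (O − E)² / E
  black solid: (100 − 127.125)² / 127.125 = 5.7877
  black white-spotted: (74 − 42.375)² / 42.375 = 23.6021
  brown solid: (36 − 42.375)² / 42.375 = 0.9591
  brown white-spotted: (16 − 14.125)² / 14.125 = 0.2489
χ² = 5.7877 + 23.6021 + 0.9591 + 0.2489 = 30.5978 ≈ 30.598

30.598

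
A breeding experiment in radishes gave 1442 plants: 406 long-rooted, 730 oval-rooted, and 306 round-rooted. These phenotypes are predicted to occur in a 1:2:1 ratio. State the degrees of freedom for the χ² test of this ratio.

A goodness-of-fit test with 3 phenotype classes has df = 3 − 1 = 2.

2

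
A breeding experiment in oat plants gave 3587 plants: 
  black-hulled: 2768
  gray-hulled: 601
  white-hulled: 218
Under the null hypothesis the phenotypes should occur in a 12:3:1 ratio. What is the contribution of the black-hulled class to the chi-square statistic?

2.247

Total ratio parts = 16. Expected numbers out of 3587:
  black-hulled: 3587 × 12/16 = 2690.25
  gray-hulled: 3587 × 3/16 = 672.5625
  white-hulled: 3587 × 1/16 = 224.1875
Contribution of black-hulled: (2768 − 2690.25)² / 2690.25 = 2.2470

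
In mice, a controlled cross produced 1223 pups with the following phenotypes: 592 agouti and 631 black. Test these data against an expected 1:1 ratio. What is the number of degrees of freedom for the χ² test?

A goodness-of-fit test with 2 phenotype classes has df = 2 − 1 = 1.

1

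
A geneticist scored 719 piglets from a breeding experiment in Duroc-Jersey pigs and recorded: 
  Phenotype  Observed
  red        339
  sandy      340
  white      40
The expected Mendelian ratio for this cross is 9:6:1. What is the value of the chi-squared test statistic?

Under the 9:6:1 hypothesis (Σ ratio = 16, N = 719):
  red: 719 × 9/16 = 404.4375
  sandy: 719 × 6/16 = 269.625
  white: 719 × 1/16 = 44.9375
χ² = Σ (O − E)² / E
  red: (339 − 404.4375)² / 404.4375 = 10.5877
  sandy: (340 − 269.625)² / 269.625 = 18.3686
  white: (40 − 44.9375)² / 44.9375 = 0.5425
χ² = 10.5877 + 18.3686 + 0.5425 = 29.4988 ≈ 29.499

29.499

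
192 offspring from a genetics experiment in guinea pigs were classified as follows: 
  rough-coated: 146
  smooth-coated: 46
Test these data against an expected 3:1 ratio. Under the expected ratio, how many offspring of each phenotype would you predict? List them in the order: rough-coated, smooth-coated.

Expected counts for N = 192 under a 3:1 ratio (total parts = 4):
  rough-coated: 192 × 3/4 = 144
  smooth-coated: 192 × 1/4 = 48

144, 48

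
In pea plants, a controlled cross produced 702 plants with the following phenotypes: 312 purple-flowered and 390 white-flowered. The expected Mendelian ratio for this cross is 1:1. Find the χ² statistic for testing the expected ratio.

8.667

The 1:1 ratio has 2 parts, so with N = 702 the expected counts are:
  purple-flowered: 702 × 1/2 = 351
  white-flowered: 702 × 1/2 = 351
χ² = Σ (O − E)² / E
  purple-flowered: (312 − 351)² / 351 = 4.3333
  white-flowered: (390 − 351)² / 351 = 4.3333
χ² = 4.3333 + 4.3333 = 8.6666 ≈ 8.667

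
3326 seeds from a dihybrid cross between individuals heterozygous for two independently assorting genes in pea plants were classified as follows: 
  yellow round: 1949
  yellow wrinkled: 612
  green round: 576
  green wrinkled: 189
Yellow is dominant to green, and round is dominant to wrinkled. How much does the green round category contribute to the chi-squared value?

3.637

A dihybrid F₂ with independent assortment and complete dominance at both loci gives a 9:3:3:1 phenotypic ratio.
Total ratio parts = 16. Expected numbers out of 3326:
  yellow round: 3326 × 9/16 = 1870.875
  yellow wrinkled: 3326 × 3/16 = 623.625
  green round: 3326 × 3/16 = 623.625
  green wrinkled: 3326 × 1/16 = 207.875
Contribution of green round: (576 − 623.625)² / 623.625 = 3.6370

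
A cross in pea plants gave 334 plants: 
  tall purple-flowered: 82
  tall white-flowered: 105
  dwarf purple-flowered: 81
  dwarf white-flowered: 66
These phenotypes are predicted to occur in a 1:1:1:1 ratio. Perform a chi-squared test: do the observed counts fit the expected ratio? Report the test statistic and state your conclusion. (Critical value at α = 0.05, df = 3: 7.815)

Total ratio parts = 4. Expected numbers out of 334:
  tall purple-flowered: 334 × 1/4 = 83.5
  tall white-flowered: 334 × 1/4 = 83.5
  dwarf purple-flowered: 334 × 1/4 = 83.5
  dwarf white-flowered: 334 × 1/4 = 83.5
χ² = Σ (O − E)² / E
  tall purple-flowered: (82 − 83.5)² / 83.5 = 0.0269
  tall white-flowered: (105 − 83.5)² / 83.5 = 5.5359
  dwarf purple-flowered: (81 − 83.5)² / 83.5 = 0.0749
  dwarf white-flowered: (66 − 83.5)² / 83.5 = 3.6677
χ² = 0.0269 + 5.5359 + 0.0749 + 3.6677 = 9.3054 ≈ 9.305
Degrees of freedom = 4 − 1 = 3; critical value at α = 0.05 is 7.815.
Since 9.305 > 7.815, we reject the null hypothesis — the data do not fit the 1:1:1:1 ratio.

9.305; not consistent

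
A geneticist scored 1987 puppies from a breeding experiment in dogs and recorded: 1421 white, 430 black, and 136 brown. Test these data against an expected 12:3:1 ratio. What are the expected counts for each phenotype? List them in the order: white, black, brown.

Under the 12:3:1 hypothesis (Σ ratio = 16, N = 1987):
  white: 1987 × 12/16 = 1490.25
  black: 1987 × 3/16 = 372.5625
  brown: 1987 × 1/16 = 124.1875

1490.25, 372.5625, 124.1875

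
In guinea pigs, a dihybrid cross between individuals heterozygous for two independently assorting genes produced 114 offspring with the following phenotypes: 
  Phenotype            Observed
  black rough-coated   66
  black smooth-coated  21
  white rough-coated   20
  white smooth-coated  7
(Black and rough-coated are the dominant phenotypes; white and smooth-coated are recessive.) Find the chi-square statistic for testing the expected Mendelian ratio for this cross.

0.152

A dihybrid F₂ with independent assortment and complete dominance at both loci gives a 9:3:3:1 phenotypic ratio.
Under the 9:3:3:1 hypothesis (Σ ratio = 16, N = 114):
  black rough-coated: 114 × 9/16 = 64.125
  black smooth-coated: 114 × 3/16 = 21.375
  white rough-coated: 114 × 3/16 = 21.375
  white smooth-coated: 114 × 1/16 = 7.125
χ² = Σ (O − E)² / E
  black rough-coated: (66 − 64.125)² / 64.125 = 0.0548
  black smooth-coated: (21 − 21.375)² / 21.375 = 0.0066
  white rough-coated: (20 − 21.375)² / 21.375 = 0.0885
  white smooth-coated: (7 − 7.125)² / 7.125 = 0.0022
χ² = 0.0548 + 0.0066 + 0.0885 + 0.0022 = 0.1521 ≈ 0.152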